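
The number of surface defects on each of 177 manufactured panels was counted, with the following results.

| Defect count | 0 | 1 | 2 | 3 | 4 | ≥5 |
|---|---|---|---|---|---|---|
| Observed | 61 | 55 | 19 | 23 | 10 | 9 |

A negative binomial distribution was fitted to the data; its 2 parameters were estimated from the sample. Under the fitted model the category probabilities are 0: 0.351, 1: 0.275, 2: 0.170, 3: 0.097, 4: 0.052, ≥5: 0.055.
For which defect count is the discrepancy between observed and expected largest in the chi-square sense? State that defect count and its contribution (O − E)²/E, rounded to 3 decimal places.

2, 4.087

Expected counts E_i = n·p_i: 177×0.351 = 62.127, 177×0.275 = 48.675, 177×0.170 = 30.09, 177×0.097 = 17.169, 177×0.052 = 9.204, 177×0.055 = 9.735.
cat         O        E   (O−E)²/E
0          61   62.127     0.0204
1          55   48.675     0.8219
2          19    30.09     4.0873
3          23   17.169     1.9803
4          10    9.204     0.0688
≥5          9    9.735     0.0555
The largest term is for 2: 4.087.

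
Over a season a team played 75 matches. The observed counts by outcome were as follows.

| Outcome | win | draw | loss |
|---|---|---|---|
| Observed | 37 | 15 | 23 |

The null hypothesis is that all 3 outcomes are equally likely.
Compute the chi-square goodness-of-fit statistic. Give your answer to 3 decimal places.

9.920

Expected count for each of the 3 categories: 75/3 = 25.
win: (37 − 25)²/25 = 144/25 = 5.7600
draw: (15 − 25)²/25 = 100/25 = 4.0000
loss: (23 − 25)²/25 = 4/25 = 0.1600
Sum = 9.920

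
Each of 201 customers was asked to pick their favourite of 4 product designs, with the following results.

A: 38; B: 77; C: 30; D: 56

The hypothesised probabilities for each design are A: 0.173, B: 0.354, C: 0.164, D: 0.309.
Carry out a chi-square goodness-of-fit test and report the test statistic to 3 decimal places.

Expected counts E_i = n·p_i: 201×0.173 = 34.773, 201×0.354 = 71.154, 201×0.164 = 32.964, 201×0.309 = 62.109.
χ² = (38−34.773)²/34.773 + (77−71.154)²/71.154 + (30−32.964)²/32.964 + (56−62.109)²/62.109
   = 0.2995 + 0.4803 + 0.2665 + 0.6009
Sum = 1.647

1.647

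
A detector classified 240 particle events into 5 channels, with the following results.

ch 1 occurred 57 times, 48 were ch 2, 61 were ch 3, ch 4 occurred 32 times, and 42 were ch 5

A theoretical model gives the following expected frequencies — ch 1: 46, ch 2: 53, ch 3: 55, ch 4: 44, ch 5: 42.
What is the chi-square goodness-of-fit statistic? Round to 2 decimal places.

7.03

χ² = (57−46)²/46 + (48−53)²/53 + (61−55)²/55 + (32−44)²/44 + (42−42)²/42
   = 2.630 + 0.472 + 0.655 + 3.273 + 0.000
Sum = 7.03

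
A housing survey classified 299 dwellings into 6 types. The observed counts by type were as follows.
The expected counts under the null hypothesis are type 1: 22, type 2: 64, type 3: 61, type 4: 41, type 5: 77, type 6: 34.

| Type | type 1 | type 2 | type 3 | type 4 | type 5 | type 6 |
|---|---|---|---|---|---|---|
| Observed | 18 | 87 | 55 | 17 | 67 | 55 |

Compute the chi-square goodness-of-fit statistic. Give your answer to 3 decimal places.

37.901

type 1: (18 − 22)²/22 = 16/22 = 0.7273
type 2: (87 − 64)²/64 = 529/64 = 8.2656
type 3: (55 − 61)²/61 = 36/61 = 0.5902
type 4: (17 − 41)²/41 = 576/41 = 14.0488
type 5: (67 − 77)²/77 = 100/77 = 1.2987
type 6: (55 − 34)²/34 = 441/34 = 12.9706
Sum = 37.901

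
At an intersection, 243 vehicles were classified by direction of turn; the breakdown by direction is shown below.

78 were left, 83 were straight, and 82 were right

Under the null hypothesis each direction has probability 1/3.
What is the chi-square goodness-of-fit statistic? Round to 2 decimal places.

0.17

Under H₀ each category has probability 1/3, so each expected count is 243/3 = 81.
χ² = (78−81)²/81 + (83−81)²/81 + (82−81)²/81
   = 0.111 + 0.049 + 0.012
Sum = 0.17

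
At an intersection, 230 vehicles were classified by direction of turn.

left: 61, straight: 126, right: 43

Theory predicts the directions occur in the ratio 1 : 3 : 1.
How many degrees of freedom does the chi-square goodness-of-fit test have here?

There are k = 3 categories and no parameters were estimated from the data, so df = 3 − 1 = 2.

2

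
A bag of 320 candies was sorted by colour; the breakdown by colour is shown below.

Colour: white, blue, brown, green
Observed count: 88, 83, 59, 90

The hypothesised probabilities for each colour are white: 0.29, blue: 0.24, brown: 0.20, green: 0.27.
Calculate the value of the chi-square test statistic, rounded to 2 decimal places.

1.29

Expected counts E_i = n·p_i: 320×0.29 = 92.8, 320×0.24 = 76.8, 320×0.20 = 64, 320×0.27 = 86.4.
white: (88 − 92.8)²/92.8 = 23.04/92.8 = 0.248
blue: (83 − 76.8)²/76.8 = 38.44/76.8 = 0.501
brown: (59 − 64)²/64 = 25/64 = 0.391
green: (90 − 86.4)²/86.4 = 12.96/86.4 = 0.150
Sum = 1.29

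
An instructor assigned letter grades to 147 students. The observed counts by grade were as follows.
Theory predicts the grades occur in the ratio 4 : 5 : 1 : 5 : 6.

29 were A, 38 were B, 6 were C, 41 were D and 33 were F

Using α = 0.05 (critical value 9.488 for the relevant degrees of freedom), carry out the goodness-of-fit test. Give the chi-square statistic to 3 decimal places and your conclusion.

Ratio total = 21. Expected counts: 147×4/21 = 28, 147×5/21 = 35, 147×1/21 = 7, 147×5/21 = 35, 147×6/21 = 42.
A: (29 − 28)²/28 = 1/28 = 0.0357
B: (38 − 35)²/35 = 9/35 = 0.2571
C: (6 − 7)²/7 = 1/7 = 0.1429
D: (41 − 35)²/35 = 36/35 = 1.0286
F: (33 − 42)²/42 = 81/42 = 1.9286
Sum = 3.393
df = 4. Since 3.393 < 9.488, we do not reject H₀.

3.393; do not reject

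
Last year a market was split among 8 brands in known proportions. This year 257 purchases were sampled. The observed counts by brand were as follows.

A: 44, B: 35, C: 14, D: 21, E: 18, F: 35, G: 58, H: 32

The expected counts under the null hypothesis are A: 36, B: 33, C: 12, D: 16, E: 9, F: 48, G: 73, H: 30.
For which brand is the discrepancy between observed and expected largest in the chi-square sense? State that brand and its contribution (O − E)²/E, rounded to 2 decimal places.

E, 9.00

A: (44 − 36)²/36 = 64/36 = 1.778
B: (35 − 33)²/33 = 4/33 = 0.121
C: (14 − 12)²/12 = 4/12 = 0.333
D: (21 − 16)²/16 = 25/16 = 1.563
E: (18 − 9)²/9 = 81/9 = 9.000
F: (35 − 48)²/48 = 169/48 = 3.521
G: (58 − 73)²/73 = 225/73 = 3.082
H: (32 − 30)²/30 = 4/30 = 0.133
The largest term is for E: 9.00.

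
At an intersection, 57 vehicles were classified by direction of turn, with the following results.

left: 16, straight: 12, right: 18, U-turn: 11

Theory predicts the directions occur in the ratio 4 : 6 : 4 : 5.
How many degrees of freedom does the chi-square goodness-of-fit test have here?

3

There are k = 4 categories and no parameters were estimated from the data, so df = 4 − 1 = 3.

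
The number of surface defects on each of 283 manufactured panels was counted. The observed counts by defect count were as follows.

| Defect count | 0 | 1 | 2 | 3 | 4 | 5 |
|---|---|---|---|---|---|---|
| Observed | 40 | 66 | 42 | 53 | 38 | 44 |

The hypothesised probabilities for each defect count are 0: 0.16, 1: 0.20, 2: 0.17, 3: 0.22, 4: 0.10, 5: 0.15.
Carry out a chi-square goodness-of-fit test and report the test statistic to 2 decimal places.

Expected counts E_i = n·p_i: 283×0.16 = 45.28, 283×0.20 = 56.6, 283×0.17 = 48.11, 283×0.22 = 62.26, 283×0.10 = 28.3, 283×0.15 = 42.45.
0: (40 − 45.28)²/45.28 = 27.8784/45.28 = 0.616
1: (66 − 56.6)²/56.6 = 88.36/56.6 = 1.561
2: (42 − 48.11)²/48.11 = 37.3321/48.11 = 0.776
3: (53 − 62.26)²/62.26 = 85.7476/62.26 = 1.377
4: (38 − 28.3)²/28.3 = 94.09/28.3 = 3.325
5: (44 − 42.45)²/42.45 = 2.4025/42.45 = 0.057
Sum = 7.71

7.71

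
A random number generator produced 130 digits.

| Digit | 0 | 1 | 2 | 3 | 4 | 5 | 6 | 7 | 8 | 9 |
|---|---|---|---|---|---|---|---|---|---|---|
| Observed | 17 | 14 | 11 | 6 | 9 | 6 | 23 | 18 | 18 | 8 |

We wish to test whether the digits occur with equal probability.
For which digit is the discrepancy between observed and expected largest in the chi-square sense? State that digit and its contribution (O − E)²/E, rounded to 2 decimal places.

6, 7.69

Expected count for each of the 10 categories: 130/10 = 13.
χ² = (17−13)²/13 + (14−13)²/13 + (11−13)²/13 + (6−13)²/13 + (9−13)²/13 + (6−13)²/13 + (23−13)²/13 + (18−13)²/13 + (18−13)²/13 + (8−13)²/13
   = 1.231 + 0.077 + 0.308 + 3.769 + 1.231 + 3.769 + 7.692 + 1.923 + 1.923 + 1.923
The largest term is for 6: 7.69.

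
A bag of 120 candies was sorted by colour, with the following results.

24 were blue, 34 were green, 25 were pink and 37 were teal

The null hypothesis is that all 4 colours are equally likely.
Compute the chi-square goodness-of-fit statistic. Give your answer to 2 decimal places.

Under H₀ each category has probability 1/4, so each expected count is 120/4 = 30.
χ² = (24−30)²/30 + (34−30)²/30 + (25−30)²/30 + (37−30)²/30
   = 1.200 + 0.533 + 0.833 + 1.633
Sum = 4.20

4.20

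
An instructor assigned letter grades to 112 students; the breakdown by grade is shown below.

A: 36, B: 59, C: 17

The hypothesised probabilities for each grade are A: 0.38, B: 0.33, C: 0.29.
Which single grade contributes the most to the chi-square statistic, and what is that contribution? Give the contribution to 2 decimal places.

B, 13.14

Expected counts E_i = n·p_i: 112×0.38 = 42.56, 112×0.33 = 36.96, 112×0.29 = 32.48.
χ² = (36−42.56)²/42.56 + (59−36.96)²/36.96 + (17−32.48)²/32.48
   = 1.011 + 13.143 + 7.378
The largest term is for B: 13.14.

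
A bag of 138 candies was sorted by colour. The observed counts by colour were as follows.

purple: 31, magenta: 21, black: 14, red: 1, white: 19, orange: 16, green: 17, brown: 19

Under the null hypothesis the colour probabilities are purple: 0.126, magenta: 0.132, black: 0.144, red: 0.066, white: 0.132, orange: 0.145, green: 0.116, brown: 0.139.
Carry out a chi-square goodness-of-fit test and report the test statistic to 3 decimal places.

Expected counts E_i = n·p_i: 138×0.126 = 17.388, 138×0.132 = 18.216, 138×0.144 = 19.872, 138×0.066 = 9.108, 138×0.132 = 18.216, 138×0.145 = 20.01, 138×0.116 = 16.008, 138×0.139 = 19.182.
purple: (31 − 17.388)²/17.388 = 185.286544/17.388 = 10.6560
magenta: (21 − 18.216)²/18.216 = 7.750656/18.216 = 0.4255
black: (14 − 19.872)²/19.872 = 34.480384/19.872 = 1.7351
red: (1 − 9.108)²/9.108 = 65.739664/9.108 = 7.2178
white: (19 − 18.216)²/18.216 = 0.614656/18.216 = 0.0337
orange: (16 − 20.01)²/20.01 = 16.0801/20.01 = 0.8036
green: (17 − 16.008)²/16.008 = 0.984064/16.008 = 0.0615
brown: (19 − 19.182)²/19.182 = 0.033124/19.182 = 0.0017
Sum = 20.935

20.935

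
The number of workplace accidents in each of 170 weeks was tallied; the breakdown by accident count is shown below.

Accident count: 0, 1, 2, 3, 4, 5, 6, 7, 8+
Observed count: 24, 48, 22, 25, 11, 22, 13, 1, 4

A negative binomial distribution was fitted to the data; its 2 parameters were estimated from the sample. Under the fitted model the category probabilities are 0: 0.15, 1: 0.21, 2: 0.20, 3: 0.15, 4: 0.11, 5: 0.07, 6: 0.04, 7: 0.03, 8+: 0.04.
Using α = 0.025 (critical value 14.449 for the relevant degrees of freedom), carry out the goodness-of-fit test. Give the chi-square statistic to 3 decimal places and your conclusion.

Expected counts E_i = n·p_i: 170×0.15 = 25.5, 170×0.21 = 35.7, 170×0.20 = 34, 170×0.15 = 25.5, 170×0.11 = 18.7, 170×0.07 = 11.9, 170×0.04 = 6.8, 170×0.03 = 5.1, 170×0.04 = 6.8.
cat         O        E   (O−E)²/E
0          24     25.5     0.0882
1          48     35.7     4.2378
2          22       34     4.2353
3          25     25.5     0.0098
4          11     18.7     3.1706
5          22     11.9     8.5723
6          13      6.8     5.6529
7           1      5.1     3.2961
8+          4      6.8     1.1529
Sum = 30.416
df = 6. Since 30.416 > 14.449, we reject H₀.

30.416; reject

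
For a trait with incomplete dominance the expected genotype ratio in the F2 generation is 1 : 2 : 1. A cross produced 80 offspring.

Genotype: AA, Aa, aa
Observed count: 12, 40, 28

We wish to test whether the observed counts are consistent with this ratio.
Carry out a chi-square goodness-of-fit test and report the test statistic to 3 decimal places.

6.400

Ratio total = 4. Expected counts: 80×1/4 = 20, 80×2/4 = 40, 80×1/4 = 20.
AA: (12 − 20)²/20 = 64/20 = 3.2000
Aa: (40 − 40)²/40 = 0/40 = 0.0000
aa: (28 − 20)²/20 = 64/20 = 3.2000
Sum = 6.400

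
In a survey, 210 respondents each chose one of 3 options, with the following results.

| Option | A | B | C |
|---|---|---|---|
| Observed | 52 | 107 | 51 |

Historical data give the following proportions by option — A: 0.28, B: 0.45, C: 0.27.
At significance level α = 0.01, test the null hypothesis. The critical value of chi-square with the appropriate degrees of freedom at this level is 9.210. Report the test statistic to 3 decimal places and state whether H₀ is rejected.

Expected counts E_i = n·p_i: 210×0.28 = 58.8, 210×0.45 = 94.5, 210×0.27 = 56.7.
A: (52 − 58.8)²/58.8 = 46.24/58.8 = 0.7864
B: (107 − 94.5)²/94.5 = 156.25/94.5 = 1.6534
C: (51 − 56.7)²/56.7 = 32.49/56.7 = 0.5730
Sum = 3.013
df = 2. Since 3.013 < 9.210, we do not reject H₀.

3.013; do not reject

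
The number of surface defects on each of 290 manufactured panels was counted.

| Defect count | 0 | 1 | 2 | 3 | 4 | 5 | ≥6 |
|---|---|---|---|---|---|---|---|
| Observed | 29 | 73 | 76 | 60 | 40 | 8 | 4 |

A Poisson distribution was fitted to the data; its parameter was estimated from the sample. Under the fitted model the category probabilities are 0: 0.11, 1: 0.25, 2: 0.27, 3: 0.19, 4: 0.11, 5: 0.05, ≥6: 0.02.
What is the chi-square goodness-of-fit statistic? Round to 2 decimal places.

6.30

Expected counts E_i = n·p_i: 290×0.11 = 31.9, 290×0.25 = 72.5, 290×0.27 = 78.3, 290×0.19 = 55.1, 290×0.11 = 31.9, 290×0.05 = 14.5, 290×0.02 = 5.8.
cat         O        E   (O−E)²/E
0          29     31.9      0.264
1          73     72.5      0.003
2          76     78.3      0.068
3          60     55.1      0.436
4          40     31.9      2.057
5           8     14.5      2.914
≥6          4      5.8      0.559
Sum = 6.30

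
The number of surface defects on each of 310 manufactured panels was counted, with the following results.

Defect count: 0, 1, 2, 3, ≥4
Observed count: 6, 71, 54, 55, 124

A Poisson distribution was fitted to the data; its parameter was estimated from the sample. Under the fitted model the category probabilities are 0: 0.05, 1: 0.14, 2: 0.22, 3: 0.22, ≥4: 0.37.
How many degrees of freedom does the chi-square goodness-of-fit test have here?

3

There are k = 5 categories and 1 parameter estimated from the data, so df = 5 − 1 − 1 = 3.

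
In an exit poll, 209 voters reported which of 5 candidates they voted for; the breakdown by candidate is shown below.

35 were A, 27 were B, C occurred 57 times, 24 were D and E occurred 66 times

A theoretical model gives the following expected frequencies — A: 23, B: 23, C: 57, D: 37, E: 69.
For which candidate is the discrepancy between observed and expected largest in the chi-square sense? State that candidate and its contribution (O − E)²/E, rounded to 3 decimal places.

cat         O        E   (O−E)²/E
A          35       23     6.2609
B          27       23     0.6957
C          57       57     0.0000
D          24       37     4.5676
E          66       69     0.1304
The largest term is for A: 6.261.

A, 6.261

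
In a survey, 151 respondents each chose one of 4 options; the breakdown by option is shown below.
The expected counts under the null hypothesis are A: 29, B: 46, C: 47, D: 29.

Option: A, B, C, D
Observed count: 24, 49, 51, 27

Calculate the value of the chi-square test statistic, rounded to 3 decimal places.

A: (24 − 29)²/29 = 25/29 = 0.8621
B: (49 − 46)²/46 = 9/46 = 0.1957
C: (51 − 47)²/47 = 16/47 = 0.3404
D: (27 − 29)²/29 = 4/29 = 0.1379
Sum = 1.536

1.536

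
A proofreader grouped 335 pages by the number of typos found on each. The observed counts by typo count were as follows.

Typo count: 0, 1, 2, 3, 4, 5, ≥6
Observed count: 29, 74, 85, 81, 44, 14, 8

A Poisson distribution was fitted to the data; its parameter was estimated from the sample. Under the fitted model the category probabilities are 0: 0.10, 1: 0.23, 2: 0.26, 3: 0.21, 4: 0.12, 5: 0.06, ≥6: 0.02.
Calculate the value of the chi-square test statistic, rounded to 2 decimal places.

4.85

Expected counts E_i = n·p_i: 335×0.10 = 33.5, 335×0.23 = 77.05, 335×0.26 = 87.1, 335×0.21 = 70.35, 335×0.12 = 40.2, 335×0.06 = 20.1, 335×0.02 = 6.7.
cat         O        E   (O−E)²/E
0          29     33.5      0.604
1          74    77.05      0.121
2          85     87.1      0.051
3          81    70.35      1.612
4          44     40.2      0.359
5          14     20.1      1.851
≥6          8      6.7      0.252
Sum = 4.85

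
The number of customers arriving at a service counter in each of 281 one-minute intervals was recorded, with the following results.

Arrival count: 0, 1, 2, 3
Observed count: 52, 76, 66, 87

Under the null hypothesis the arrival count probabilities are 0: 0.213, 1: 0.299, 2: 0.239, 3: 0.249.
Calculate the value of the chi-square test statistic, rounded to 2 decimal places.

Expected counts E_i = n·p_i: 281×0.213 = 59.853, 281×0.299 = 84.019, 281×0.239 = 67.159, 281×0.249 = 69.969.
χ² = (52−59.853)²/59.853 + (76−84.019)²/84.019 + (66−67.159)²/67.159 + (87−69.969)²/69.969
   = 1.030 + 0.765 + 0.020 + 4.145
Sum = 5.96

5.96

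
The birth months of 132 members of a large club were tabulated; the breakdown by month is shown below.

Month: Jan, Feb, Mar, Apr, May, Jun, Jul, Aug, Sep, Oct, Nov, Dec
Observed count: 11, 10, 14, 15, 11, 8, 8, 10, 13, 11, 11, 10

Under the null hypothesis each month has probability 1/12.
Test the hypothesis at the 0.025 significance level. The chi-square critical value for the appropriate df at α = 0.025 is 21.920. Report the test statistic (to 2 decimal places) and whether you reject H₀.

4.55; do not reject

Under H₀ each category has probability 1/12, so each expected count is 132/12 = 11.
Jan: (11 − 11)²/11 = 0/11 = 0.000
Feb: (10 − 11)²/11 = 1/11 = 0.091
Mar: (14 − 11)²/11 = 9/11 = 0.818
Apr: (15 − 11)²/11 = 16/11 = 1.455
May: (11 − 11)²/11 = 0/11 = 0.000
Jun: (8 − 11)²/11 = 9/11 = 0.818
Jul: (8 − 11)²/11 = 9/11 = 0.818
Aug: (10 − 11)²/11 = 1/11 = 0.091
Sep: (13 − 11)²/11 = 4/11 = 0.364
Oct: (11 − 11)²/11 = 0/11 = 0.000
Nov: (11 − 11)²/11 = 0/11 = 0.000
Dec: (10 − 11)²/11 = 1/11 = 0.091
Sum = 4.55
df = 11. Since 4.55 < 21.920, we do not reject H₀.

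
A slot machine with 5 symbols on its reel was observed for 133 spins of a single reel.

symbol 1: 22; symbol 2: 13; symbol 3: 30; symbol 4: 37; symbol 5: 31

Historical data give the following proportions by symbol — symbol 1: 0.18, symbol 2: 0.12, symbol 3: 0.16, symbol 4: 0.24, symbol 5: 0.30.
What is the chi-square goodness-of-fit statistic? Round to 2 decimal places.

Expected counts E_i = n·p_i: 133×0.18 = 23.94, 133×0.12 = 15.96, 133×0.16 = 21.28, 133×0.24 = 31.92, 133×0.30 = 39.9.
symbol 1: (22 − 23.94)²/23.94 = 3.7636/23.94 = 0.157
symbol 2: (13 − 15.96)²/15.96 = 8.7616/15.96 = 0.549
symbol 3: (30 − 21.28)²/21.28 = 76.0384/21.28 = 3.573
symbol 4: (37 − 31.92)²/31.92 = 25.8064/31.92 = 0.808
symbol 5: (31 − 39.9)²/39.9 = 79.21/39.9 = 1.985
Sum = 7.07

7.07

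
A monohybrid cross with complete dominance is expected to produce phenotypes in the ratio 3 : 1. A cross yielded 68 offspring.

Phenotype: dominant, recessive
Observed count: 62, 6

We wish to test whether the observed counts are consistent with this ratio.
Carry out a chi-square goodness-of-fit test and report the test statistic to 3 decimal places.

9.490

Ratio total = 4. Expected counts: 68×3/4 = 51, 68×1/4 = 17.
dominant: (62 − 51)²/51 = 121/51 = 2.3725
recessive: (6 − 17)²/17 = 121/17 = 7.1176
Sum = 9.490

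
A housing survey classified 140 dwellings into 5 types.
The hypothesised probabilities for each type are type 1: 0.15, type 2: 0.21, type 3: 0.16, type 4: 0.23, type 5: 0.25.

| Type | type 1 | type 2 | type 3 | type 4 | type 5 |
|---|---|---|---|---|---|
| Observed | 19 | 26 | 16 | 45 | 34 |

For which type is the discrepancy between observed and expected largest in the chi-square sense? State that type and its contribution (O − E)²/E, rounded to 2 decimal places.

type 4, 5.09

Expected counts E_i = n·p_i: 140×0.15 = 21, 140×0.21 = 29.4, 140×0.16 = 22.4, 140×0.23 = 32.2, 140×0.25 = 35.
cat         O        E   (O−E)²/E
type 1     19       21      0.190
type 2     26     29.4      0.393
type 3     16     22.4      1.829
type 4     45     32.2      5.088
type 5     34       35      0.029
The largest term is for type 4: 5.09.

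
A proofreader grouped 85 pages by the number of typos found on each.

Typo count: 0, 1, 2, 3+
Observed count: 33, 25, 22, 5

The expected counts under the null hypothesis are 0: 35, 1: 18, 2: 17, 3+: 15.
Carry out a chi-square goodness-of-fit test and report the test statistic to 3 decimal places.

10.974

χ² = (33−35)²/35 + (25−18)²/18 + (22−17)²/17 + (5−15)²/15
   = 0.1143 + 2.7222 + 1.4706 + 6.6667
Sum = 10.974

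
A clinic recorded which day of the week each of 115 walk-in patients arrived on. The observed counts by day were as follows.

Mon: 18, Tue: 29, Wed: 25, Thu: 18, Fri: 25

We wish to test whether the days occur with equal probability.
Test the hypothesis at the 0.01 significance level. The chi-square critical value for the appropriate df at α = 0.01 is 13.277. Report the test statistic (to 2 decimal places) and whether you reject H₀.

Expected count for each of the 5 categories: 115/5 = 23.
cat         O        E   (O−E)²/E
Mon        18       23      1.087
Tue        29       23      1.565
Wed        25       23      0.174
Thu        18       23      1.087
Fri        25       23      0.174
Sum = 4.09
df = 4. Since 4.09 < 13.277, we do not reject H₀.

4.09; do not reject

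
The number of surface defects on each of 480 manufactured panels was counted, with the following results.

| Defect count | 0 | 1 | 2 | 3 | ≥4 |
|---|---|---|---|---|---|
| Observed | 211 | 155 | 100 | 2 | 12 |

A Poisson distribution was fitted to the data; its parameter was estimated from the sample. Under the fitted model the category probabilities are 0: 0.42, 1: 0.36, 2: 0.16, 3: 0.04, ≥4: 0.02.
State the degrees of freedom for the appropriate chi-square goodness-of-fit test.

There are k = 5 categories and 1 parameter estimated from the data, so df = 5 − 1 − 1 = 3.

3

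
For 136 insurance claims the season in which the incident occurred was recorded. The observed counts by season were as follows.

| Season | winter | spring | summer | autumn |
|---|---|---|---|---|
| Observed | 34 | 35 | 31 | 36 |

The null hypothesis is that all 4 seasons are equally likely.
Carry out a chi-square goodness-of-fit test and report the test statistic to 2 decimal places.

Under H₀ each category has probability 1/4, so each expected count is 136/4 = 34.
winter: (34 − 34)²/34 = 0/34 = 0.000
spring: (35 − 34)²/34 = 1/34 = 0.029
summer: (31 − 34)²/34 = 9/34 = 0.265
autumn: (36 − 34)²/34 = 4/34 = 0.118
Sum = 0.41

0.41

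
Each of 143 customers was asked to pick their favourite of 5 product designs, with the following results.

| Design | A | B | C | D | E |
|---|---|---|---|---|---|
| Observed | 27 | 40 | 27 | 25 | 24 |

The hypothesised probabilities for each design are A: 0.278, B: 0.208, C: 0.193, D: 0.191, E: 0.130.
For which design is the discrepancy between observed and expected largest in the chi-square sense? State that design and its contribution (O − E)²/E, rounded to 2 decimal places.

Expected counts E_i = n·p_i: 143×0.278 = 39.754, 143×0.208 = 29.744, 143×0.193 = 27.599, 143×0.191 = 27.313, 143×0.130 = 18.59.
A: (27 − 39.754)²/39.754 = 162.664516/39.754 = 4.092
B: (40 − 29.744)²/29.744 = 105.185536/29.744 = 3.536
C: (27 − 27.599)²/27.599 = 0.358801/27.599 = 0.013
D: (25 − 27.313)²/27.313 = 5.349969/27.313 = 0.196
E: (24 − 18.59)²/18.59 = 29.2681/18.59 = 1.574
The largest term is for A: 4.09.

A, 4.09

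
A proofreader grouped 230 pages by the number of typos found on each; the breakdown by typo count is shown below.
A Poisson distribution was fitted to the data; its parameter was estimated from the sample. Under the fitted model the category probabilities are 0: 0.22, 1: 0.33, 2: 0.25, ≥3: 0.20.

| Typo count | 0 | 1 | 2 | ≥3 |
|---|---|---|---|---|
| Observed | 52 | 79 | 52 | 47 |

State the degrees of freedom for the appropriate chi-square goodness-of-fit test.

2

There are k = 4 categories and 1 parameter estimated from the data, so df = 4 − 1 − 1 = 2.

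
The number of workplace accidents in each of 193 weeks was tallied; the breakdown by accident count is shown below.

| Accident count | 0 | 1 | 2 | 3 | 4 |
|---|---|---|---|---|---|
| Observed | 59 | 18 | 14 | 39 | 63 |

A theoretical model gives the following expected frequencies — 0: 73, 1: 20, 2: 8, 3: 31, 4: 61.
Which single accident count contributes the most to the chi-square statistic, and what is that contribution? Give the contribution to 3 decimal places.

cat         O        E   (O−E)²/E
0          59       73     2.6849
1          18       20     0.2000
2          14        8     4.5000
3          39       31     2.0645
4          63       61     0.0656
The largest term is for 2: 4.500.

2, 4.500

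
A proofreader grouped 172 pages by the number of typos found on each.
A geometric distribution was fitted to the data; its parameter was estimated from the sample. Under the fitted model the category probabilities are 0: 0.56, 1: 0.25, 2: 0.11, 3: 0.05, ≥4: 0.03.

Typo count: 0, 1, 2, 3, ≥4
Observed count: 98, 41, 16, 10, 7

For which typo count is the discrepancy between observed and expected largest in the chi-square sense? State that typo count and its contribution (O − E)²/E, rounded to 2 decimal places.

≥4, 0.66

Expected counts E_i = n·p_i: 172×0.56 = 96.32, 172×0.25 = 43, 172×0.11 = 18.92, 172×0.05 = 8.6, 172×0.03 = 5.16.
χ² = (98−96.32)²/96.32 + (41−43)²/43 + (16−18.92)²/18.92 + (10−8.6)²/8.6 + (7−5.16)²/5.16
   = 0.029 + 0.093 + 0.451 + 0.228 + 0.656
The largest term is for ≥4: 0.66.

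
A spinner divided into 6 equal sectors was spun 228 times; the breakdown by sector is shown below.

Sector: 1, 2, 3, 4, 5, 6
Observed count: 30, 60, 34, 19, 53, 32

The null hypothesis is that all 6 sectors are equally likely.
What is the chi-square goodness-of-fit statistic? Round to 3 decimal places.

Under H₀ each category has probability 1/6, so each expected count is 228/6 = 38.
cat         O        E   (O−E)²/E
1          30       38     1.6842
2          60       38    12.7368
3          34       38     0.4211
4          19       38     9.5000
5          53       38     5.9211
6          32       38     0.9474
Sum = 31.211

31.211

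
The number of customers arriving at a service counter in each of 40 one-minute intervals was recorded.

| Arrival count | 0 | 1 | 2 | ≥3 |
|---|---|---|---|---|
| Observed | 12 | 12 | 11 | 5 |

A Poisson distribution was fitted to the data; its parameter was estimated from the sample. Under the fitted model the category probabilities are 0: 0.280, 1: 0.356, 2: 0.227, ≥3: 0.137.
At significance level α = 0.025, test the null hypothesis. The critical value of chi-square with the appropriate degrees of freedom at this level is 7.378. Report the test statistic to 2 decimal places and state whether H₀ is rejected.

0.86; do not reject

Expected counts E_i = n·p_i: 40×0.280 = 11.2, 40×0.356 = 14.24, 40×0.227 = 9.08, 40×0.137 = 5.48.
0: (12 − 11.2)²/11.2 = 0.64/11.2 = 0.057
1: (12 − 14.24)²/14.24 = 5.0176/14.24 = 0.352
2: (11 − 9.08)²/9.08 = 3.6864/9.08 = 0.406
≥3: (5 − 5.48)²/5.48 = 0.2304/5.48 = 0.042
Sum = 0.86
df = 2. Since 0.86 < 7.378, we do not reject H₀.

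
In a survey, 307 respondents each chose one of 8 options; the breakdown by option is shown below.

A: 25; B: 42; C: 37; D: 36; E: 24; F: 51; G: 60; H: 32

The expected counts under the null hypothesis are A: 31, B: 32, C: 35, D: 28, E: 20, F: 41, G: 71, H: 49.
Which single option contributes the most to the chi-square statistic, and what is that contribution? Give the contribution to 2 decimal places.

cat         O        E   (O−E)²/E
A          25       31      1.161
B          42       32      3.125
C          37       35      0.114
D          36       28      2.286
E          24       20      0.800
F          51       41      2.439
G          60       71      1.704
H          32       49      5.898
The largest term is for H: 5.90.

H, 5.90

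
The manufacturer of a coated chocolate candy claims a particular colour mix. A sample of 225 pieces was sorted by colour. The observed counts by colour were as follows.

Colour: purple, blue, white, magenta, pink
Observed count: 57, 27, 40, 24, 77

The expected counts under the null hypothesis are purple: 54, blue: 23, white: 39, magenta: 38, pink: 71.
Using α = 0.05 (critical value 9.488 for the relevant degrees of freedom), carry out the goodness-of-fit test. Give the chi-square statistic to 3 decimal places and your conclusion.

cat          O        E   (O−E)²/E
purple      57       54     0.1667
blue        27       23     0.6957
white       40       39     0.0256
magenta     24       38     5.1579
pink        77       71     0.5070
Sum = 6.553
df = 4. Since 6.553 < 9.488, we do not reject H₀.

6.553; do not reject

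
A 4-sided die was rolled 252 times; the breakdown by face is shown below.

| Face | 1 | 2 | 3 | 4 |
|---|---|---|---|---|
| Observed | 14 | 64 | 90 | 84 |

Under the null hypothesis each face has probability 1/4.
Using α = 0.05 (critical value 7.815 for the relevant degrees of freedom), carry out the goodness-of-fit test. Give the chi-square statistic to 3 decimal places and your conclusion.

56.698; reject

Under H₀ each category has probability 1/4, so each expected count is 252/4 = 63.
χ² = (14−63)²/63 + (64−63)²/63 + (90−63)²/63 + (84−63)²/63
   = 38.1111 + 0.0159 + 11.5714 + 7.0000
Sum = 56.698
df = 3. Since 56.698 > 7.815, we reject H₀.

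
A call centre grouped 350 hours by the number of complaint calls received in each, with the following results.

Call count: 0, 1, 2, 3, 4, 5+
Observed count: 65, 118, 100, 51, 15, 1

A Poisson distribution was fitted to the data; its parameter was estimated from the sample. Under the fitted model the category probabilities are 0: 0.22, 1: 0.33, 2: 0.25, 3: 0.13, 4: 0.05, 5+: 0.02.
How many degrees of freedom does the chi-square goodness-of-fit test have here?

There are k = 6 categories and 1 parameter estimated from the data, so df = 6 − 1 − 1 = 4.

4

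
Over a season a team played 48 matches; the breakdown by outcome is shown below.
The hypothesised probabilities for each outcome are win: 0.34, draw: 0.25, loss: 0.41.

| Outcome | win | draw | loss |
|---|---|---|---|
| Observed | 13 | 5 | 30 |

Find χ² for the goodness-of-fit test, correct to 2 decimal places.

Expected counts E_i = n·p_i: 48×0.34 = 16.32, 48×0.25 = 12, 48×0.41 = 19.68.
cat         O        E   (O−E)²/E
win        13    16.32      0.675
draw        5       12      4.083
loss       30    19.68      5.412
Sum = 10.17

10.17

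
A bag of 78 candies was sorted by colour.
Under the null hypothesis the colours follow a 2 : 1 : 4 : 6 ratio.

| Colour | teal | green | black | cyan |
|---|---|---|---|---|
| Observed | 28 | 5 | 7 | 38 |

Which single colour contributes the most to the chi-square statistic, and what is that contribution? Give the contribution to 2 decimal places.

Ratio total = 13. Expected counts: 78×2/13 = 12, 78×1/13 = 6, 78×4/13 = 24, 78×6/13 = 36.
teal: (28 − 12)²/12 = 256/12 = 21.333
green: (5 − 6)²/6 = 1/6 = 0.167
black: (7 − 24)²/24 = 289/24 = 12.042
cyan: (38 − 36)²/36 = 4/36 = 0.111
The largest term is for teal: 21.33.

teal, 21.33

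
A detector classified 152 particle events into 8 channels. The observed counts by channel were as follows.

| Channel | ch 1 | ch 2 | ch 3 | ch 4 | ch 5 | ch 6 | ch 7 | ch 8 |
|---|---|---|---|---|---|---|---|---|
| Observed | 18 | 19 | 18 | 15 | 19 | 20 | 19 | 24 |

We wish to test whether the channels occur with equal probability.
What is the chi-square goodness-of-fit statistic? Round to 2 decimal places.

Expected count for each of the 8 categories: 152/8 = 19.
cat         O        E   (O−E)²/E
ch 1       18       19      0.053
ch 2       19       19      0.000
ch 3       18       19      0.053
ch 4       15       19      0.842
ch 5       19       19      0.000
ch 6       20       19      0.053
ch 7       19       19      0.000
ch 8       24       19      1.316
Sum = 2.32

2.32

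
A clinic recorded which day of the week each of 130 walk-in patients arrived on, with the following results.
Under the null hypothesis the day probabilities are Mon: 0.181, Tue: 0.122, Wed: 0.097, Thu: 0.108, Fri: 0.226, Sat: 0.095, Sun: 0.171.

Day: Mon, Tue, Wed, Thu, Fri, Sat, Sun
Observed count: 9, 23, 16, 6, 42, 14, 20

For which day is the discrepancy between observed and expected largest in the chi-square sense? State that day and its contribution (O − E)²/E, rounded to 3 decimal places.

Mon, 8.972

Expected counts E_i = n·p_i: 130×0.181 = 23.53, 130×0.122 = 15.86, 130×0.097 = 12.61, 130×0.108 = 14.04, 130×0.226 = 29.38, 130×0.095 = 12.35, 130×0.171 = 22.23.
χ² = (9−23.53)²/23.53 + (23−15.86)²/15.86 + (16−12.61)²/12.61 + (6−14.04)²/14.04 + (42−29.38)²/29.38 + (14−12.35)²/12.35 + (20−22.23)²/22.23
   = 8.9724 + 3.2144 + 0.9113 + 4.6041 + 5.4208 + 0.2204 + 0.2237
The largest term is for Mon: 8.972.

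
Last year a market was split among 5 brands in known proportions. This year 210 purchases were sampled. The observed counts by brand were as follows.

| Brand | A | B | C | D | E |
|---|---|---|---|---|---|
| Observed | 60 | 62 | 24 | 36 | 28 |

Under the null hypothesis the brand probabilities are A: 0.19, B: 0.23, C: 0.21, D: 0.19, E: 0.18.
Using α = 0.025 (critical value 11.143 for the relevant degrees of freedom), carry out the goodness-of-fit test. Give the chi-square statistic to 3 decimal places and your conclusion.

Expected counts E_i = n·p_i: 210×0.19 = 39.9, 210×0.23 = 48.3, 210×0.21 = 44.1, 210×0.19 = 39.9, 210×0.18 = 37.8.
cat         O        E   (O−E)²/E
A          60     39.9    10.1256
B          62     48.3     3.8859
C          24     44.1     9.1612
D          36     39.9     0.3812
E          28     37.8     2.5407
Sum = 26.095
df = 4. Since 26.095 > 11.143, we reject H₀.

26.095; reject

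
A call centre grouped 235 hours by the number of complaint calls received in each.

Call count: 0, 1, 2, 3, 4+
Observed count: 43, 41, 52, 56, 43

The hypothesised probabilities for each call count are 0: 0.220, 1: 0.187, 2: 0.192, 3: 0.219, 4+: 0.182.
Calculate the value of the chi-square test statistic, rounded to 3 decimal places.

3.111

Expected counts E_i = n·p_i: 235×0.220 = 51.7, 235×0.187 = 43.945, 235×0.192 = 45.12, 235×0.219 = 51.465, 235×0.182 = 42.77.
0: (43 − 51.7)²/51.7 = 75.69/51.7 = 1.4640
1: (41 − 43.945)²/43.945 = 8.673025/43.945 = 0.1974
2: (52 − 45.12)²/45.12 = 47.3344/45.12 = 1.0491
3: (56 − 51.465)²/51.465 = 20.566225/51.465 = 0.3996
4+: (43 − 42.77)²/42.77 = 0.0529/42.77 = 0.0012
Sum = 3.111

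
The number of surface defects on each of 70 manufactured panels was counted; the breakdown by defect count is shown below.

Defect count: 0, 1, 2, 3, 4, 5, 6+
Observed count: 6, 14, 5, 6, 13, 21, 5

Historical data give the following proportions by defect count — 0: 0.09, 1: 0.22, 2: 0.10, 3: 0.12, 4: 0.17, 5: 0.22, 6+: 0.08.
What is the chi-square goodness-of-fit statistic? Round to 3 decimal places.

Expected counts E_i = n·p_i: 70×0.09 = 6.3, 70×0.22 = 15.4, 70×0.10 = 7, 70×0.12 = 8.4, 70×0.17 = 11.9, 70×0.22 = 15.4, 70×0.08 = 5.6.
cat         O        E   (O−E)²/E
0           6      6.3     0.0143
1          14     15.4     0.1273
2           5        7     0.5714
3           6      8.4     0.6857
4          13     11.9     0.1017
5          21     15.4     2.0364
6+          5      5.6     0.0643
Sum = 3.601

3.601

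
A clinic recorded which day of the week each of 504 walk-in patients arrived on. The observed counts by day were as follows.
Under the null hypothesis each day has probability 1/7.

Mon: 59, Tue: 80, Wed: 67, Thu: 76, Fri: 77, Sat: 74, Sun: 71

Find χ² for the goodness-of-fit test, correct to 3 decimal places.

Under H₀ each category has probability 1/7, so each expected count is 504/7 = 72.
cat         O        E   (O−E)²/E
Mon        59       72     2.3472
Tue        80       72     0.8889
Wed        67       72     0.3472
Thu        76       72     0.2222
Fri        77       72     0.3472
Sat        74       72     0.0556
Sun        71       72     0.0139
Sum = 4.222

4.222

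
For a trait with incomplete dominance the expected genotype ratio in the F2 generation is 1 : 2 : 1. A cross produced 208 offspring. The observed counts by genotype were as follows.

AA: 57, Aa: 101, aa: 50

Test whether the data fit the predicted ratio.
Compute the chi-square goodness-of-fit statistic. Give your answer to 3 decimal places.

0.644

Ratio total = 4. Expected counts: 208×1/4 = 52, 208×2/4 = 104, 208×1/4 = 52.
AA: (57 − 52)²/52 = 25/52 = 0.4808
Aa: (101 − 104)²/104 = 9/104 = 0.0865
aa: (50 − 52)²/52 = 4/52 = 0.0769
Sum = 0.644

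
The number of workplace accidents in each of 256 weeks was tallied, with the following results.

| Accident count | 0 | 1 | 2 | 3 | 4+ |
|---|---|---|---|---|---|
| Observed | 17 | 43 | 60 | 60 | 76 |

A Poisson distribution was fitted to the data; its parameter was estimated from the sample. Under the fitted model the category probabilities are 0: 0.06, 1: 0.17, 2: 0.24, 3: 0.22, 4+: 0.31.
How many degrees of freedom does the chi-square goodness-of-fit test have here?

There are k = 5 categories and 1 parameter estimated from the data, so df = 5 − 1 − 1 = 3.

3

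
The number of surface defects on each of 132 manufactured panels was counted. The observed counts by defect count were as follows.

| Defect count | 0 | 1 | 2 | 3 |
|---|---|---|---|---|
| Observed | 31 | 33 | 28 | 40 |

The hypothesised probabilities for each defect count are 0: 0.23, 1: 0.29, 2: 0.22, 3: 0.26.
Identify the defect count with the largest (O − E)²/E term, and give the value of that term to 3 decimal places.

3, 0.940

Expected counts E_i = n·p_i: 132×0.23 = 30.36, 132×0.29 = 38.28, 132×0.22 = 29.04, 132×0.26 = 34.32.
cat         O        E   (O−E)²/E
0          31    30.36     0.0135
1          33    38.28     0.7283
2          28    29.04     0.0372
3          40    34.32     0.9400
The largest term is for 3: 0.940.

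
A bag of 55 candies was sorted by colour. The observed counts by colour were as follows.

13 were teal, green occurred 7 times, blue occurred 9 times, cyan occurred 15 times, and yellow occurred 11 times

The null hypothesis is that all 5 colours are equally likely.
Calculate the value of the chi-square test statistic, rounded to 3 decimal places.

Expected count for each of the 5 categories: 55/5 = 11.
cat         O        E   (O−E)²/E
teal       13       11     0.3636
green       7       11     1.4545
blue        9       11     0.3636
cyan       15       11     1.4545
yellow     11       11     0.0000
Sum = 3.636

3.636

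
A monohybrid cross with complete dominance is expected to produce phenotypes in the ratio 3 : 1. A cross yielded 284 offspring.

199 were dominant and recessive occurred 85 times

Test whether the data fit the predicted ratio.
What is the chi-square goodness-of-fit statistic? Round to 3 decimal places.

3.681

Ratio total = 4. Expected counts: 284×3/4 = 213, 284×1/4 = 71.
χ² = (199−213)²/213 + (85−71)²/71
   = 0.9202 + 2.7606
Sum = 3.681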